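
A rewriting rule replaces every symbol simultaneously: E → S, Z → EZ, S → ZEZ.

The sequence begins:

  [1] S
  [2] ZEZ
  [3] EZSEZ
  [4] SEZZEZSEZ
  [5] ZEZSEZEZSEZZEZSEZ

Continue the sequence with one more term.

φ(ZEZSEZEZSEZZEZSEZ) expands symbol-by-symbol to EZ S EZ ZEZ S EZ S EZ ZEZ S EZ EZ S EZ ZEZ S EZ; joining the 17 pieces gives the next term.

EZSEZZEZSEZSEZZEZSEZEZSEZZEZSEZ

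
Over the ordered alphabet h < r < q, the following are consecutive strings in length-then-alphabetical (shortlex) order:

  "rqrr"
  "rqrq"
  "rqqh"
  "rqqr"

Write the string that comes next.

Treat rqqr as a base-3 numeral over the given alphabet and add one, carrying through any trailing q's.

rqqq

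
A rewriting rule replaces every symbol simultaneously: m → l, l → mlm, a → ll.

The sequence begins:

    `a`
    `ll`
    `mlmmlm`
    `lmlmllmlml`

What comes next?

mlmlmlmlmlmmlmlmlmlmlm

Expanding lmlmllmlml: l→mlm, m→l, l→mlm, m→l, l→mlm, l→mlm, m→l, l→mlm, m→l, l→mlm. Concatenated: mlm l mlm l mlm mlm l mlm l mlm.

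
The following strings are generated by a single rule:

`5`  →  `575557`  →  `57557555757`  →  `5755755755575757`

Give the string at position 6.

57557557557557555757575757

Each term wraps the previous one in 575 on the left and 57 on the right.
From 5755755755575757, 2 further steps: 5755755755575757 → 575575575575557575757 → (answer).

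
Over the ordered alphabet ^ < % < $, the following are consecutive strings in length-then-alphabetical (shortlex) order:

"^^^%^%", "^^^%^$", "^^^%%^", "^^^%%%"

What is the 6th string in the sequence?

Continuing the enumeration 2 steps past ^^^%%%: ^^^%%% → ^^^%%$ → (answer).

^^^%$^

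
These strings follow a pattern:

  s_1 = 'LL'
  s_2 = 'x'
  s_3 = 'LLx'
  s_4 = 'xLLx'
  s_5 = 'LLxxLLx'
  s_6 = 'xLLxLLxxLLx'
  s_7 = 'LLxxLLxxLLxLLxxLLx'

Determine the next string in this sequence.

Each term (from the third on) is the two preceding terms concatenated in order: term 3 = LL·x = LLx.
So term 8 is xLLxLLxxLLx·LLxxLLxxLLxLLxxLLx.

xLLxLLxxLLxLLxxLLxxLLxLLxxLLx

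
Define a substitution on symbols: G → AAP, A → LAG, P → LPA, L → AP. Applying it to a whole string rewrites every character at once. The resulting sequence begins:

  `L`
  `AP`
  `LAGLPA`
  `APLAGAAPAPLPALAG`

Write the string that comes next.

Applying the rule to each of the 16 symbols of APLAGAAPAPLPALAG gives the pieces LAG LPA AP LAG AAP LAG LAG LPA LAG LPA AP LPA LAG AP LAG AAP, which concatenate to the answer.

LAGLPAAPLAGAAPLAGLAGLPALAGLPAAPLPALAGAPLAGAAP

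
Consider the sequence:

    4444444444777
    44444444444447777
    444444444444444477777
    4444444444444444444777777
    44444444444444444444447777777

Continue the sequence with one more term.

444444444444444444444444477777777

Each string has the form 4^{3n+1} 7^{n}, where the shown terms are n = 3, 4, 5, 6, 7.
Setting n = 8 gives 25, 8 characters in each block.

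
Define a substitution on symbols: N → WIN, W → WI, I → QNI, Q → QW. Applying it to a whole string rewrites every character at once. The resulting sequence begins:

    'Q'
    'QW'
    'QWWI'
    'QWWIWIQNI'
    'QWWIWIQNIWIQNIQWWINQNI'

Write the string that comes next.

φ(QWWIWIQNIWIQNIQWWINQNI) expands symbol-by-symbol to QW WI WI QNI WI QNI QW WIN QNI WI QNI QW WIN QNI QW WI WI QNI WIN QW WIN QNI; joining the 22 pieces gives the next term.

QWWIWIQNIWIQNIQWWINQNIWIQNIQWWINQNIQWWIWIQNIWINQWWINQNI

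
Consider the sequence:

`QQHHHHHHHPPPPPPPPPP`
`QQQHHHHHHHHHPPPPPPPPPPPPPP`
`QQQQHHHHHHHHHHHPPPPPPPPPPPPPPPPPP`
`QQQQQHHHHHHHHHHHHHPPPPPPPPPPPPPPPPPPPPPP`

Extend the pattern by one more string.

QQQQQQHHHHHHHHHHHHHHHPPPPPPPPPPPPPPPPPPPPPPPPPP

Reading off run lengths: Q runs 2, 3, 4, 5; H runs 7, 9, 11, 13; P runs 10, 14, 18, 22 — each is linear in n, where the shown terms are n = 2, 3, 4, 5.
For the next term, n = 6, so the run lengths are 6, 15, 26.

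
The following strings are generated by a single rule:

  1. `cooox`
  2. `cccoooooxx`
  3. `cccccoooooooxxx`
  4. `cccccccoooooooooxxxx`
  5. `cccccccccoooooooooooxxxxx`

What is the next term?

cccccccccccoooooooooooooxxxxxx

Reading off run lengths: c runs 1, 3, 5, 7, 9; o runs 3, 5, 7, 9, 11; x runs 1, 2, 3, 4, 5 — each is linear in n (n = 1, 2, …).
For the next term, n = 6, so the run lengths are 11, 13, 6.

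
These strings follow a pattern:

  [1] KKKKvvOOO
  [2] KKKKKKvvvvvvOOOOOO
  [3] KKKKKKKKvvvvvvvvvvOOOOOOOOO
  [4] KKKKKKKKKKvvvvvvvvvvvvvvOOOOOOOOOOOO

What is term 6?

KKKKKKKKKKKKKKvvvvvvvvvvvvvvvvvvvvvvOOOOOOOOOOOOOOOOOO

The n-th term is 2n+2 K's then 4n-2 v's then 3n O's (n = 1, 2, …).
For term 6, n = 6, so the run lengths are 14, 22, 18.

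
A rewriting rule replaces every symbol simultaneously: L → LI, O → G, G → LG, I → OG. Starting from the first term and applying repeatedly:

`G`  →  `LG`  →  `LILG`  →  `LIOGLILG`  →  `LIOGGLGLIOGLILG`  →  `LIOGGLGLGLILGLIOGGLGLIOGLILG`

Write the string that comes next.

LIOGGLGLGLILGLILGLIOGLILGLIOGGLGLGLILGLIOGGLGLIOGLILG

Replace each of the 28 characters of LIOGGLGLGLILGLIOGGLGLIOGLILG in place — LI OG G LG LG LI LG LI LG LI OG LI LG LI OG G LG LG LI LG LI OG G LG LI OG LI LG — and concatenate.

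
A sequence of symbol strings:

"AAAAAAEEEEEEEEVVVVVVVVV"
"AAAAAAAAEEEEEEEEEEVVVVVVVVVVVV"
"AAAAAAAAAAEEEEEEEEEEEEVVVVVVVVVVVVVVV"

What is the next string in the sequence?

Each string has the form A^{2n} E^{2n+2} V^{3n}, where the shown terms are n = 3, 4, 5.
Setting n = 6 gives 12, 14, 18 characters in each block.

AAAAAAAAAAAAEEEEEEEEEEEEEEVVVVVVVVVVVVVVVVVV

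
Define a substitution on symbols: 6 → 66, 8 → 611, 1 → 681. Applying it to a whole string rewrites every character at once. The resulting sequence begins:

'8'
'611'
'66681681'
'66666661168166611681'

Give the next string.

666666666666666816816661168166666668168166611681

Replace each of the 20 characters of 66666661168166611681 in place — 66 66 66 66 66 66 66 681 681 66 611 681 66 66 66 681 681 66 611 681 — and concatenate.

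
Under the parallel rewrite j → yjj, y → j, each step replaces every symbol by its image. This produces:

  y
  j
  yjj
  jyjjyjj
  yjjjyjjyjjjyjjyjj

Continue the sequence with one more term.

Applying the rule to each of the 17 symbols of yjjjyjjyjjjyjjyjj gives the pieces j yjj yjj yjj j yjj yjj j yjj yjj yjj j yjj yjj j yjj yjj, which concatenate to the answer.

jyjjyjjyjjjyjjyjjjyjjyjjyjjjyjjyjjjyjjyjj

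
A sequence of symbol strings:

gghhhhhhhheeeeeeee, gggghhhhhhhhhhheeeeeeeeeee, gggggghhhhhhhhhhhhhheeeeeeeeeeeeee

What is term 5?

gggggggggghhhhhhhhhhhhhhhhhhhheeeeeeeeeeeeeeeeeeee

Each string has the form g^{2n-2} h^{3n+2} e^{3n+2}, where the shown terms are n = 2, 3, 4.
Setting n = 6 gives 10, 20, 20 characters in each block.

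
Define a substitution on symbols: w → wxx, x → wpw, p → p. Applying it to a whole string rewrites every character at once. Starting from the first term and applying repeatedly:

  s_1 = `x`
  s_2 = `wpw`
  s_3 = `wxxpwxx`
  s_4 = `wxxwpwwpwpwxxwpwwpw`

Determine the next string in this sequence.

Rewriting the 19 symbols of wxxwpwwpwpwxxwpwwpw one by one yields wxx wpw wpw wxx p wxx wxx p wxx p wxx wpw wpw wxx p wxx wxx p wxx; concatenated:

wxxwpwwpwwxxpwxxwxxpwxxpwxxwpwwpwwxxpwxxwxxpwxx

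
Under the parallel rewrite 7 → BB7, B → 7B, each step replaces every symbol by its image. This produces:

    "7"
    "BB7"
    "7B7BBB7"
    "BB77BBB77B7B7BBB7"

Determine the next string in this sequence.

7B7BBB7BB77B7B7BBB7BB77BBB77BBB77B7B7BBB7

φ(BB77BBB77B7B7BBB7) expands symbol-by-symbol to 7B 7B BB7 BB7 7B 7B 7B BB7 BB7 7B BB7 7B BB7 7B 7B 7B BB7; joining the 17 pieces gives the next term.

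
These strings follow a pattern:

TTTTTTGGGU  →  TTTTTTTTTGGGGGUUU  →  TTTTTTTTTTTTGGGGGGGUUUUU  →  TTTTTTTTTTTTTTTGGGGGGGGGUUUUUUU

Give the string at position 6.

Term n consists of 3n+3 T's, followed by 2n+1 G's, followed by 2n-1 U's (n = 1, 2, …).
Setting n = 6 gives 21, 13, 11 characters in each block.

TTTTTTTTTTTTTTTTTTTTTGGGGGGGGGGGGGUUUUUUUUUUU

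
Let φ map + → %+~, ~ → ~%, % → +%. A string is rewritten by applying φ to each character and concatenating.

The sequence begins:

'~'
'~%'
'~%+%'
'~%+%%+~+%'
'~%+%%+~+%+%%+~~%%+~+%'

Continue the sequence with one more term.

Rewriting the 21 symbols of ~%+%%+~+%+%%+~~%%+~+% one by one yields ~% +% %+~ +% +% %+~ ~% %+~ +% %+~ +% +% %+~ ~% ~% +% +% %+~ ~% %+~ +%; concatenated:

~%+%%+~+%+%%+~~%%+~+%%+~+%+%%+~~%~%+%+%%+~~%%+~+%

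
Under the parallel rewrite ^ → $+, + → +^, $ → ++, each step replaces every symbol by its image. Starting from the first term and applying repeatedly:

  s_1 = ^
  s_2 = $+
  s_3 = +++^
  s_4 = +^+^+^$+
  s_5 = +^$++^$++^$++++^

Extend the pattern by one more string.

Rewriting the 16 symbols of +^$++^$++^$++++^ one by one yields +^ $+ ++ +^ +^ $+ ++ +^ +^ $+ ++ +^ +^ +^ +^ $+; concatenated:

+^$++++^+^$++++^+^$++++^+^+^+^$+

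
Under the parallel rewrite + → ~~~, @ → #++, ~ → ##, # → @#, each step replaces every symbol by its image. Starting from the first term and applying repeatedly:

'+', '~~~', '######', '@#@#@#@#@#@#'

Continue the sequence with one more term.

Apply φ to @#@#@#@#@#@# symbol by symbol: @→#++, #→@#, @→#++, #→@#, @→#++, #→@#, @→#++, #→@#, @→#++, #→@#, @→#++, #→@#; joined: #++ @# #++ @# #++ @# #++ @# #++ @# #++ @#.

#++@##++@##++@##++@##++@##++@#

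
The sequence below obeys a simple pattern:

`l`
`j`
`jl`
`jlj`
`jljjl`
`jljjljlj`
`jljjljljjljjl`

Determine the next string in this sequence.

From term 3 onward, concatenate the last term with the second-to-last: j·l = jl, jl·j = jlj, …
Continuing: jljjljljjljjl · jljjljlj gives term 8.

jljjljljjljjljljjljlj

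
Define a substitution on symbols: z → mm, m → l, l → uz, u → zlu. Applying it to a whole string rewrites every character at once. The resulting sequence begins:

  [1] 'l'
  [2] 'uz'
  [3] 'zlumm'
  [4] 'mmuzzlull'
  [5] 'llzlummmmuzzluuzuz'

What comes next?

φ(llzlummmmuzzluuzuz) expands symbol-by-symbol to uz uz mm uz zlu l l l l zlu mm mm uz zlu zlu mm zlu mm; joining the 18 pieces gives the next term.

uzuzmmuzzlullllzlummmmuzzluzlummzlumm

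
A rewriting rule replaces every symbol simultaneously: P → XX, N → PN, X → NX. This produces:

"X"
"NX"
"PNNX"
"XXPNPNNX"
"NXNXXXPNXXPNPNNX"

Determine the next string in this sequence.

PNNXPNNXNXNXXXPNNXNXXXPNXXPNPNNX

Replace each of the 16 characters of NXNXXXPNXXPNPNNX in place — PN NX PN NX NX NX XX PN NX NX XX PN XX PN PN NX — and concatenate.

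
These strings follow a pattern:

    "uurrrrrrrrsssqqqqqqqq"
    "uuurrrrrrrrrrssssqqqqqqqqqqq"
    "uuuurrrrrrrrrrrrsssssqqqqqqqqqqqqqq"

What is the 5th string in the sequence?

uuuuuurrrrrrrrrrrrrrrrsssssssqqqqqqqqqqqqqqqqqqqq

Reading off run lengths: u runs 2, 3, 4; r runs 8, 10, 12; s runs 3, 4, 5; q runs 8, 11, 14 — each is linear in n, where the shown terms are n = 3, 4, 5.
Setting n = 7 gives 6, 16, 7, 20 characters in each block.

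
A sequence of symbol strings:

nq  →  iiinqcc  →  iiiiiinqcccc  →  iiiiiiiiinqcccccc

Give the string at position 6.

Every step adds iii to the front and cc to the end of the previous string.
From iiiiiiiiinqcccccc, 2 further steps: iiiiiiiiinqcccccc → iiiiiiiiiiiinqcccccccc → (answer).

iiiiiiiiiiiiiiinqcccccccccc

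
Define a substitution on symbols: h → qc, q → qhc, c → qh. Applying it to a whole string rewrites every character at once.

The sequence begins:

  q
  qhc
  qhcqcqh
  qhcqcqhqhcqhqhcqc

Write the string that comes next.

qhcqcqhqhcqhqhcqcqhcqcqhqhcqcqhcqcqhqhcqh

φ(qhcqcqhqhcqhqhcqc) expands symbol-by-symbol to qhc qc qh qhc qh qhc qc qhc qc qh qhc qc qhc qc qh qhc qh; joining the 17 pieces gives the next term.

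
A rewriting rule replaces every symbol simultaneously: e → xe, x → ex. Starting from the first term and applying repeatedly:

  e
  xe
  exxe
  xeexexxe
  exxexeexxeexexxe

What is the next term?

xeexexxeexxexeexexxexeexxeexexxe

Replace each of the 16 characters of exxexeexxeexexxe in place — xe ex ex xe ex xe xe ex ex xe xe ex xe ex ex xe — and concatenate.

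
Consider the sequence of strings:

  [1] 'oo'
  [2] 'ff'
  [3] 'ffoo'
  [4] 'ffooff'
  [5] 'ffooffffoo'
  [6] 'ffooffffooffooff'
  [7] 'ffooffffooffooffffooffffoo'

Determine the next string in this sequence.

ffooffffooffooffffooffffooffooffffooffooff

From term 3 onward, concatenate the last term with the second-to-last: ff·oo = ffoo, ffoo·ff = ffooff, …
So term 8 is ffooffffooffooffffooffffoo·ffooffffooffooff.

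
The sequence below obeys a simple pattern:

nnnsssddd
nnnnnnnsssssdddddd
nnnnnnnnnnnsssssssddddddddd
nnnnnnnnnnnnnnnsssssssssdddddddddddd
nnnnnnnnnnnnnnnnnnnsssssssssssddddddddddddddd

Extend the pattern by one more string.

Reading off run lengths: n runs 3, 7, 11, 15, 19; s runs 3, 5, 7, 9, 11; d runs 3, 6, 9, 12, 15 — each is linear in n (n = 1, 2, …).
For the next term, n = 6, so the run lengths are 23, 13, 18.

nnnnnnnnnnnnnnnnnnnnnnnsssssssssssssdddddddddddddddddd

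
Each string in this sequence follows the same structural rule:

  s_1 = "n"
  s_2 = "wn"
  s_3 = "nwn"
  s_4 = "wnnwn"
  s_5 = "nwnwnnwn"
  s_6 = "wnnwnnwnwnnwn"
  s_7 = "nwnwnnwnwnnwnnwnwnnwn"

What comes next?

wnnwnnwnwnnwnnwnwnnwnwnnwnnwnwnnwn

Each term (from the third on) is the two preceding terms concatenated in order: term 3 = n·wn = nwn.
So term 8 is wnnwnnwnwnnwn·nwnwnnwnwnnwnnwnwnnwn.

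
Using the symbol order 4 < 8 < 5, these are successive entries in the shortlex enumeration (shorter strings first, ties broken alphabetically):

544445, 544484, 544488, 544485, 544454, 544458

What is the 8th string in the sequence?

544844

Stepping forward 2 times from 544458: 544458 → 544455, then the target.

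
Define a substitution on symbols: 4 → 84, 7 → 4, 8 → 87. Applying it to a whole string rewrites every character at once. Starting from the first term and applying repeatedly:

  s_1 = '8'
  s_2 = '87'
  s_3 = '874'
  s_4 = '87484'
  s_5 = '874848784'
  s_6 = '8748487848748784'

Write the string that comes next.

8748487848748784874848748784

Replace each of the 16 characters of 8748487848748784 in place — 87 4 84 87 84 87 4 87 84 87 4 84 87 4 87 84 — and concatenate.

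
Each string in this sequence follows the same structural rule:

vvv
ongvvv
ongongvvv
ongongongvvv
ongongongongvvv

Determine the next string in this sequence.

Each term is the previous one with ong prepended.
Applying this once more to ongongongongvvv:

ongongongongongvvv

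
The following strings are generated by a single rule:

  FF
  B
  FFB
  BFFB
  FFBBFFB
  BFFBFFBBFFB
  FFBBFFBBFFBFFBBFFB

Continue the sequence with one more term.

This is a Fibonacci-style word recurrence s(k) = s(k−2)·s(k−1): e.g. FF·B = FFB.
The next term joins BFFBFFBBFFB and FFBBFFBBFFBFFBBFFB.

BFFBFFBBFFBFFBBFFBBFFBFFBBFFB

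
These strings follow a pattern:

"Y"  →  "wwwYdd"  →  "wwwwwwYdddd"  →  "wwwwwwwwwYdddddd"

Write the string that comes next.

s(k+1) = www·s(k)·dd, so each term gains www as a prefix and dd as a suffix.
One more step from wwwwwwwwwYdddddd gives the answer.

wwwwwwwwwwwwYdddddddd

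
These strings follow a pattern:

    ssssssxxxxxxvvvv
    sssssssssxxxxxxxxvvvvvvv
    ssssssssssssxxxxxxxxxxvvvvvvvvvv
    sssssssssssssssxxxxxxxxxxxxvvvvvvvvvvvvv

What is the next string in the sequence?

ssssssssssssssssssxxxxxxxxxxxxxxvvvvvvvvvvvvvvvv

Reading off run lengths: s runs 6, 9, 12, 15; x runs 6, 8, 10, 12; v runs 4, 7, 10, 13 — each is linear in n, where the shown terms are n = 2, 3, 4, 5.
At n = 6 the blocks have lengths 18, 14, 16.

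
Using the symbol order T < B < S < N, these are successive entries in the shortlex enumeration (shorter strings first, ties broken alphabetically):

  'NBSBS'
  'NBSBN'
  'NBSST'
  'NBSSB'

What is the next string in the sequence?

NBSSS

Treat NBSSB as a base-4 numeral over the given alphabet and add one, carrying through any trailing N's.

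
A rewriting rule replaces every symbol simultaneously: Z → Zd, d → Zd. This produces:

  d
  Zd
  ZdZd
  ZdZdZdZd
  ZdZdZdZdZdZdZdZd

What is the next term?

Applying the rule to each of the 16 symbols of ZdZdZdZdZdZdZdZd gives the pieces Zd Zd Zd Zd Zd Zd Zd Zd Zd Zd Zd Zd Zd Zd Zd Zd, which concatenate to the answer.

ZdZdZdZdZdZdZdZdZdZdZdZdZdZdZdZd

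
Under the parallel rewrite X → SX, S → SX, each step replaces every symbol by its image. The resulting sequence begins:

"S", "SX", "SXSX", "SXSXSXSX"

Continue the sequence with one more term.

Expanding SXSXSXSX: S→SX, X→SX, S→SX, X→SX, S→SX, X→SX, S→SX, X→SX. Concatenated: SX SX SX SX SX SX SX SX.

SXSXSXSXSXSXSXSX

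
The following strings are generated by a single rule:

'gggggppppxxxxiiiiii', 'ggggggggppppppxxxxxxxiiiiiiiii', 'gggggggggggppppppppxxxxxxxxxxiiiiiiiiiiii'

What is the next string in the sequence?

Reading off run lengths: g runs 5, 8, 11; p runs 4, 6, 8; x runs 4, 7, 10; i runs 6, 9, 12 — each is linear in n, where the shown terms are n = 2, 3, 4.
Setting n = 5 gives 14, 10, 13, 15 characters in each block.

ggggggggggggggppppppppppxxxxxxxxxxxxxiiiiiiiiiiiiiii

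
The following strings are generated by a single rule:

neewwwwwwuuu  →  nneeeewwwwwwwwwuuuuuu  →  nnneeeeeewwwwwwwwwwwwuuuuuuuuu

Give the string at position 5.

nnnnneeeeeeeeeewwwwwwwwwwwwwwwwwwuuuuuuuuuuuuuuu

Each string has the form n^{n} e^{2n} w^{3n+3} u^{3n} (n = 1, 2, …).
Setting n = 5 gives 5, 10, 18, 15 characters in each block.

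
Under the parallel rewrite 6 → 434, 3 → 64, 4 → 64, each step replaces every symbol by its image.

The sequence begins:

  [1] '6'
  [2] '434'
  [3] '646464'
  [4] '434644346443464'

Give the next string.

Replace each of the 15 characters of 434644346443464 in place — 64 64 64 434 64 64 64 64 434 64 64 64 64 434 64 — and concatenate.

646464434646464644346464646443464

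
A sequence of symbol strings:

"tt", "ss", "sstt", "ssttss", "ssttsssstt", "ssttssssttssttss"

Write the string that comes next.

ssttssssttssttssssttsssstt

This is a Fibonacci-style word recurrence s(k) = s(k−1)·s(k−2): e.g. ss·tt = sstt.
The next term joins ssttssssttssttss and ssttsssstt.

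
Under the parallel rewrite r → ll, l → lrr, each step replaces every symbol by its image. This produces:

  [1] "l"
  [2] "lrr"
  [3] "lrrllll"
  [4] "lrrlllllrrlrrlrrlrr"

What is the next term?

Replace each of the 19 characters of lrrlllllrrlrrlrrlrr in place — lrr ll ll lrr lrr lrr lrr lrr ll ll lrr ll ll lrr ll ll lrr ll ll — and concatenate.

lrrlllllrrlrrlrrlrrlrrlllllrrlllllrrlllllrrllll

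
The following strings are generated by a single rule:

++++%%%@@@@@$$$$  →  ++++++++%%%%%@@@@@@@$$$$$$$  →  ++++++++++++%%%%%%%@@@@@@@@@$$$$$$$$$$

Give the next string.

++++++++++++++++%%%%%%%%%@@@@@@@@@@@$$$$$$$$$$$$$

Each string has the form +^{4n} %^{2n+1} @^{2n+3} $^{3n+1} (n = 1, 2, …).
For the next term, n = 4, so the run lengths are 16, 9, 11, 13.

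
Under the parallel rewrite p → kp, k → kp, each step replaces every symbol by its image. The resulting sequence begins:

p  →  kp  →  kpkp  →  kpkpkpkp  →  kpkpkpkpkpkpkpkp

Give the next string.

Replace each of the 16 characters of kpkpkpkpkpkpkpkp in place — kp kp kp kp kp kp kp kp kp kp kp kp kp kp kp kp — and concatenate.

kpkpkpkpkpkpkpkpkpkpkpkpkpkpkpkp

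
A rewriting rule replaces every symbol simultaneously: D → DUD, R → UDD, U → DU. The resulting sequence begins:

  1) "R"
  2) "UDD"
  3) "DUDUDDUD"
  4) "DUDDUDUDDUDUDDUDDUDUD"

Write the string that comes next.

DUDDUDUDDUDDUDUDDUDUDDUDDUDUDDUDUDDUDDUDUDDUDDUDUDDUDUD

Applying the rule to each of the 21 symbols of DUDDUDUDDUDUDDUDDUDUD gives the pieces DUD DU DUD DUD DU DUD DU DUD DUD DU DUD DU DUD DUD DU DUD DUD DU DUD DU DUD, which concatenate to the answer.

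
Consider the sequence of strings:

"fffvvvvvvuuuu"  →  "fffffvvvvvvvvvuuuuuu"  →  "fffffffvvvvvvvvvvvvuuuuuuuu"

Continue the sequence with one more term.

fffffffffvvvvvvvvvvvvvvvuuuuuuuuuu

Reading off run lengths: f runs 3, 5, 7; v runs 6, 9, 12; u runs 4, 6, 8 — each is linear in n, where the shown terms are n = 2, 3, 4.
For the next term, n = 5, so the run lengths are 9, 15, 10.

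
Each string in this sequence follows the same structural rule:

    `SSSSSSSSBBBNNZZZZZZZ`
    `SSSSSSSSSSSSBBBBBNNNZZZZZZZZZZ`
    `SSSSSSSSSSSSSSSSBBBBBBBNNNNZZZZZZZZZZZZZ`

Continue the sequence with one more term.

SSSSSSSSSSSSSSSSSSSSBBBBBBBBBNNNNNZZZZZZZZZZZZZZZZ

Reading off run lengths: S runs 8, 12, 16; B runs 3, 5, 7; N runs 2, 3, 4; Z runs 7, 10, 13 — each is linear in n, where the shown terms are n = 2, 3, 4.
For the next term, n = 5, so the run lengths are 20, 9, 5, 16.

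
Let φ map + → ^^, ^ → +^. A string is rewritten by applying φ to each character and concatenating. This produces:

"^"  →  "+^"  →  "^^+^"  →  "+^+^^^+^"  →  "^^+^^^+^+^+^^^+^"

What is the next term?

Replace each of the 16 characters of ^^+^^^+^+^+^^^+^ in place — +^ +^ ^^ +^ +^ +^ ^^ +^ ^^ +^ ^^ +^ +^ +^ ^^ +^ — and concatenate.

+^+^^^+^+^+^^^+^^^+^^^+^+^+^^^+^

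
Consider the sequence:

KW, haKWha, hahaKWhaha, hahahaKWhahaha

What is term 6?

hahahahahaKWhahahahaha

s(k+1) = ha·s(k)·ha, so each term gains ha as a prefix and ha as a suffix.
From hahahaKWhahaha, 2 further steps: hahahaKWhahaha → hahahahaKWhahahaha → (answer).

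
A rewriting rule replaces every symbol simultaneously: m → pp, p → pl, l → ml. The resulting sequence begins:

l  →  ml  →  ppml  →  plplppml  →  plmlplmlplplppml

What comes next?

plmlppmlplmlppmlplmlplmlplplppml

Replace each of the 16 characters of plmlplmlplplppml in place — pl ml pp ml pl ml pp ml pl ml pl ml pl pl pp ml — and concatenate.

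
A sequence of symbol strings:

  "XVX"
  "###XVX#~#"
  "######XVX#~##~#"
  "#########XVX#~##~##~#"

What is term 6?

Every step adds ### to the front and #~# to the end of the previous string.
From #########XVX#~##~##~#, 2 further steps: #########XVX#~##~##~# → ############XVX#~##~##~##~# → (answer).

###############XVX#~##~##~##~##~#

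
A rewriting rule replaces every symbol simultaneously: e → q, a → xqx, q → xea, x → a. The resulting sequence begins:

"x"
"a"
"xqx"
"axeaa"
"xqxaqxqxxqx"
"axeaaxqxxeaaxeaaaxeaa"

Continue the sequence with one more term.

xqxaqxqxxqxaxeaaaqxqxxqxaqxqxxqxxqxaqxqxxqx

Applying the rule to each of the 21 symbols of axeaaxqxxeaaxeaaaxeaa gives the pieces xqx a q xqx xqx a xea a a q xqx xqx a q xqx xqx xqx a q xqx xqx, which concatenate to the answer.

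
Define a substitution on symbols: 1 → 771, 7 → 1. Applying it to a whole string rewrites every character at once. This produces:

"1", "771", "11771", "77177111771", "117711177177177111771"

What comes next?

Rewriting the 21 symbols of 117711177177177111771 one by one yields 771 771 1 1 771 771 771 1 1 771 1 1 771 1 1 771 771 771 1 1 771; concatenated:

7717711177177177111771117711177177177111771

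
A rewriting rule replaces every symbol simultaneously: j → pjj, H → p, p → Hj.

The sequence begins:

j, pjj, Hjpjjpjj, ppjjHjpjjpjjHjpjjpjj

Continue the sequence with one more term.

φ(ppjjHjpjjpjjHjpjjpjj) expands symbol-by-symbol to Hj Hj pjj pjj p pjj Hj pjj pjj Hj pjj pjj p pjj Hj pjj pjj Hj pjj pjj; joining the 20 pieces gives the next term.

HjHjpjjpjjppjjHjpjjpjjHjpjjpjjppjjHjpjjpjjHjpjjpjj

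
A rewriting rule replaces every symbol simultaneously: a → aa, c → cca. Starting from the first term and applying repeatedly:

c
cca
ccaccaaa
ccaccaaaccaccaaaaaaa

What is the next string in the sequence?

Replace each of the 20 characters of ccaccaaaccaccaaaaaaa in place — cca cca aa cca cca aa aa aa cca cca aa cca cca aa aa aa aa aa aa aa — and concatenate.

ccaccaaaccaccaaaaaaaccaccaaaccaccaaaaaaaaaaaaaaa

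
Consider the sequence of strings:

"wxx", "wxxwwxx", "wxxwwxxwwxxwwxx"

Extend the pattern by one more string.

wxxwwxxwwxxwwxxwwxxwwxxwwxxwwxx

Every step duplicates the string with 'w' between the halves.
One more doubling of wxxwwxxwwxxwwxx gives the answer.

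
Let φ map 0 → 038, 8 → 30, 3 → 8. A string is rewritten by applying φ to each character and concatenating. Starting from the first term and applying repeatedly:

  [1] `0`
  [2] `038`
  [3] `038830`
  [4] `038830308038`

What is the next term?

Rewriting each symbol of 038830308038: 0→038, 3→8, 8→30, 8→30, 3→8, 0→038, 3→8, 0→038, 8→30, 0→038, 3→8, 8→30, which concatenates to 038 8 30 30 8 038 8 038 30 038 8 30.

038830308038803830038830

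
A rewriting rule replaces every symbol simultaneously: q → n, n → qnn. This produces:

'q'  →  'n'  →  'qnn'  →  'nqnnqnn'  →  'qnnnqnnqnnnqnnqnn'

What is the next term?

Applying the rule to each of the 17 symbols of qnnnqnnqnnnqnnqnn gives the pieces n qnn qnn qnn n qnn qnn n qnn qnn qnn n qnn qnn n qnn qnn, which concatenate to the answer.

nqnnqnnqnnnqnnqnnnqnnqnnqnnnqnnqnnnqnnqnn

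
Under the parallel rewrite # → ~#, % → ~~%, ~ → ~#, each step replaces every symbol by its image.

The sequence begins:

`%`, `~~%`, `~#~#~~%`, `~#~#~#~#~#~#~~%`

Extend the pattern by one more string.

Rewriting the 15 symbols of ~#~#~#~#~#~#~~% one by one yields ~# ~# ~# ~# ~# ~# ~# ~# ~# ~# ~# ~# ~# ~# ~~%; concatenated:

~#~#~#~#~#~#~#~#~#~#~#~#~#~#~~%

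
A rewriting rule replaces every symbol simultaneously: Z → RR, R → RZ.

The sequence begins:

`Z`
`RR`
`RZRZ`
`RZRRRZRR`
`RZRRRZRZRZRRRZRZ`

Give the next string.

RZRRRZRZRZRRRZRRRZRRRZRZRZRRRZRR

φ(RZRRRZRZRZRRRZRZ) expands symbol-by-symbol to RZ RR RZ RZ RZ RR RZ RR RZ RR RZ RZ RZ RR RZ RR; joining the 16 pieces gives the next term.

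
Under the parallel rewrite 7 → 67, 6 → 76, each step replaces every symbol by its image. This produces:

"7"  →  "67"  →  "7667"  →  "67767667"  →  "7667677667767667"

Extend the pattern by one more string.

Applying the rule to each of the 16 symbols of 7667677667767667 gives the pieces 67 76 76 67 76 67 67 76 76 67 67 76 67 76 76 67, which concatenate to the answer.

67767667766767767667677667767667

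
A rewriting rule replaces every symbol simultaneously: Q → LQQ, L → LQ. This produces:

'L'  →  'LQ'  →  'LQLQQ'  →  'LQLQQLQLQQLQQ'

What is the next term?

Replace each of the 13 characters of LQLQQLQLQQLQQ in place — LQ LQQ LQ LQQ LQQ LQ LQQ LQ LQQ LQQ LQ LQQ LQQ — and concatenate.

LQLQQLQLQQLQQLQLQQLQLQQLQQLQLQQLQQ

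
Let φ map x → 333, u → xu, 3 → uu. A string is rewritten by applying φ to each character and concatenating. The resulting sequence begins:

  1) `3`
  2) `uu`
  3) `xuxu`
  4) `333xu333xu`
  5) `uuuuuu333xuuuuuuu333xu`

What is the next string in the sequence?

Applying the rule to each of the 22 symbols of uuuuuu333xuuuuuuu333xu gives the pieces xu xu xu xu xu xu uu uu uu 333 xu xu xu xu xu xu xu uu uu uu 333 xu, which concatenate to the answer.

xuxuxuxuxuxuuuuuuu333xuxuxuxuxuxuxuuuuuuu333xu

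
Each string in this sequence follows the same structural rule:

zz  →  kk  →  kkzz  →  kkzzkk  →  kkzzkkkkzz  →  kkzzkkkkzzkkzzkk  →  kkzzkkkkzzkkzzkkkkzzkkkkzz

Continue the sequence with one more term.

This is a Fibonacci-style word recurrence s(k) = s(k−1)·s(k−2): e.g. kk·zz = kkzz.
So term 8 is kkzzkkkkzzkkzzkkkkzzkkkkzz·kkzzkkkkzzkkzzkk.

kkzzkkkkzzkkzzkkkkzzkkkkzzkkzzkkkkzzkkzzkk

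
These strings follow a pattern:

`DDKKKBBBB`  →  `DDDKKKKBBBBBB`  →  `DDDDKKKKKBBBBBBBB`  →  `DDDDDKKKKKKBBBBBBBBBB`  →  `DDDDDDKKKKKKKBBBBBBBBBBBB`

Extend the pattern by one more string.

DDDDDDDKKKKKKKKBBBBBBBBBBBBBB

Reading off run lengths: D runs 2, 3, 4, 5, 6; K runs 3, 4, 5, 6, 7; B runs 4, 6, 8, 10, 12 — each is linear in n, where the shown terms are n = 2, 3, 4, 5, 6.
For the next term, n = 7, so the run lengths are 7, 8, 14.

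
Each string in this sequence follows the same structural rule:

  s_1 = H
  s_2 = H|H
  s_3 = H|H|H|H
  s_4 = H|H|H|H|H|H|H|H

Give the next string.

Each string is two copies of the previous one joined by '|'.
One more doubling of H|H|H|H|H|H|H|H gives the answer.

H|H|H|H|H|H|H|H|H|H|H|H|H|H|H|H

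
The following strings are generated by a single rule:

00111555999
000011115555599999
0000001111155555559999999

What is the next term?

00000000111111555555555999999999

Reading off run lengths: 0 runs 2, 4, 6; 1 runs 3, 4, 5; 5 runs 3, 5, 7; 9 runs 3, 5, 7 — each is linear in n (n = 1, 2, …).
Setting n = 4 gives 8, 6, 9, 9 characters in each block.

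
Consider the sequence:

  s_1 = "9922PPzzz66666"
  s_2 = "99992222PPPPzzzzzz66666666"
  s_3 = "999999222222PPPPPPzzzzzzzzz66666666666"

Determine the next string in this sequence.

9999999922222222PPPPPPPPzzzzzzzzzzzz66666666666666

Reading off run lengths: 9 runs 2, 4, 6; 2 runs 2, 4, 6; P runs 2, 4, 6; z runs 3, 6, 9; 6 runs 5, 8, 11 — each is linear in n (n = 1, 2, …).
For the next term, n = 4, so the run lengths are 8, 8, 8, 12, 14.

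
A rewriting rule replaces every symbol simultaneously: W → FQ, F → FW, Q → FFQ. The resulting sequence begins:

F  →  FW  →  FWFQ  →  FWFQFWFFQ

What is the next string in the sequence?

Expanding FWFQFWFFQ: F→FW, W→FQ, F→FW, Q→FFQ, F→FW, W→FQ, F→FW, F→FW, Q→FFQ. Concatenated: FW FQ FW FFQ FW FQ FW FW FFQ.

FWFQFWFFQFWFQFWFWFFQ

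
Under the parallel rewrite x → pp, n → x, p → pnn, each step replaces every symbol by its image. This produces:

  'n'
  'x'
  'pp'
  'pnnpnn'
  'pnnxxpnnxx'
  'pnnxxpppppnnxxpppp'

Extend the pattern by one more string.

pnnxxpppppnnpnnpnnpnnpnnxxpppppnnpnnpnnpnn

Replace each of the 18 characters of pnnxxpppppnnxxpppp in place — pnn x x pp pp pnn pnn pnn pnn pnn x x pp pp pnn pnn pnn pnn — and concatenate.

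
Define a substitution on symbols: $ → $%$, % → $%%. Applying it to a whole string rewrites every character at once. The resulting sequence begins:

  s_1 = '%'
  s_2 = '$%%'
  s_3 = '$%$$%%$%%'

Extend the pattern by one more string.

Rewriting each symbol of $%$$%%$%%: $→$%$, %→$%%, $→$%$, $→$%$, %→$%%, %→$%%, $→$%$, %→$%%, %→$%%, which concatenates to $%$ $%% $%$ $%$ $%% $%% $%$ $%% $%%.

$%$$%%$%$$%$$%%$%%$%$$%%$%%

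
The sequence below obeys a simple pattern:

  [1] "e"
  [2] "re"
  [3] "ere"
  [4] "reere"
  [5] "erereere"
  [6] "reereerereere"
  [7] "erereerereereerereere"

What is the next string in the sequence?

Each term (from the third on) is the two preceding terms concatenated in order: term 3 = e·re = ere.
The next term joins reereerereere and erereerereereerereere.

reereerereereerereerereereerereere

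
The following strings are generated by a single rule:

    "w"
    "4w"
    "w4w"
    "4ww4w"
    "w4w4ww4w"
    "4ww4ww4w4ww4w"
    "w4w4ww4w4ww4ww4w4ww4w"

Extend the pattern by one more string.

4ww4ww4w4ww4ww4w4ww4w4ww4ww4w4ww4w

Each term (from the third on) is the two preceding terms concatenated in order: term 3 = w·4w = w4w.
Continuing: 4ww4ww4w4ww4w · w4w4ww4w4ww4ww4w4ww4w gives term 8.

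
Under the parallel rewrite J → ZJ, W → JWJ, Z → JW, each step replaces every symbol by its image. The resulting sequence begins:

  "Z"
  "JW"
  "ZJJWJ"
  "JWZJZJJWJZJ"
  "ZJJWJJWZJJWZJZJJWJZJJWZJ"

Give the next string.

Replace each of the 24 characters of ZJJWJJWZJJWZJZJJWJZJJWZJ in place — JW ZJ ZJ JWJ ZJ ZJ JWJ JW ZJ ZJ JWJ JW ZJ JW ZJ ZJ JWJ ZJ JW ZJ ZJ JWJ JW ZJ — and concatenate.

JWZJZJJWJZJZJJWJJWZJZJJWJJWZJJWZJZJJWJZJJWZJZJJWJJWZJ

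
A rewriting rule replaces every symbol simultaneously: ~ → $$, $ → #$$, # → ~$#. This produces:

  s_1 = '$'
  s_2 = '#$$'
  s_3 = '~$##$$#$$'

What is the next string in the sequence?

$$#$$~$#~$##$$#$$~$##$$#$$

Expanding ~$##$$#$$: ~→$$, $→#$$, #→~$#, #→~$#, $→#$$, $→#$$, #→~$#, $→#$$, $→#$$. Concatenated: $$ #$$ ~$# ~$# #$$ #$$ ~$# #$$ #$$.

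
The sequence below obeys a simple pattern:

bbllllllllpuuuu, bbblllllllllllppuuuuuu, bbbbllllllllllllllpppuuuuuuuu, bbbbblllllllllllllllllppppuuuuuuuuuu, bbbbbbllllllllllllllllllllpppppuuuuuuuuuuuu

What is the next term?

bbbbbbblllllllllllllllllllllllppppppuuuuuuuuuuuuuu

The n-th term is n b's then 3n+2 l's then n-1 p's then 2n u's, where the shown terms are n = 2, 3, 4, 5, 6.
For the next term, n = 7, so the run lengths are 7, 23, 6, 14.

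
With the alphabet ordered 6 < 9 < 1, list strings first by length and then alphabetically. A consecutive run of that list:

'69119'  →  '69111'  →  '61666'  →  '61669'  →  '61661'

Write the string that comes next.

61696

Treat 61661 as a base-3 numeral over the given alphabet and add one, carrying through any trailing 1's.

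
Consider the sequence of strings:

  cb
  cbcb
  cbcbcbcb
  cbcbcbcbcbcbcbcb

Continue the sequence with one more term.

s(k+1) = s(k)·s(k) — each term doubles the last.
Doubling cbcbcbcbcbcbcbcb:

cbcbcbcbcbcbcbcbcbcbcbcbcbcbcbcb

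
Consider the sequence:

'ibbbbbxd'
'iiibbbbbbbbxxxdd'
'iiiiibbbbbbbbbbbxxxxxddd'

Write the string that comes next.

iiiiiiibbbbbbbbbbbbbbxxxxxxxdddd

Reading off run lengths: i runs 1, 3, 5; b runs 5, 8, 11; x runs 1, 3, 5; d runs 1, 2, 3 — each is linear in n (n = 1, 2, …).
At n = 4 the blocks have lengths 7, 14, 7, 4.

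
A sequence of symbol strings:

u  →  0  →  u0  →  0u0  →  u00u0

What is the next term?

This is a Fibonacci-style word recurrence s(k) = s(k−2)·s(k−1): e.g. u·0 = u0.
Continuing: 0u0 · u00u0 gives term 6.

0u0u00u0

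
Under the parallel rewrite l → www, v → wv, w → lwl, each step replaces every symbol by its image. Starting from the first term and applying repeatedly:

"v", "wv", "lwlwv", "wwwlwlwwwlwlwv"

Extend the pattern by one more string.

lwllwllwlwwwlwlwwwlwllwllwlwwwlwlwwwlwlwv

Applying the rule to each of the 14 symbols of wwwlwlwwwlwlwv gives the pieces lwl lwl lwl www lwl www lwl lwl lwl www lwl www lwl wv, which concatenate to the answer.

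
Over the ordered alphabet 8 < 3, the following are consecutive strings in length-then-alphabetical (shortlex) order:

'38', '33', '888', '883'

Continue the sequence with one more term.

838

Find the rightmost character of 883 below 3, bump it to the next letter, and reset everything to its right to 8.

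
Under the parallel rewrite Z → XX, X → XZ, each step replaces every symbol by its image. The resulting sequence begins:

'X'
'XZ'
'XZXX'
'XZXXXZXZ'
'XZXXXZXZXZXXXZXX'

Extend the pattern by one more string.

XZXXXZXZXZXXXZXXXZXXXZXZXZXXXZXZ

Applying the rule to each of the 16 symbols of XZXXXZXZXZXXXZXX gives the pieces XZ XX XZ XZ XZ XX XZ XX XZ XX XZ XZ XZ XX XZ XZ, which concatenate to the answer.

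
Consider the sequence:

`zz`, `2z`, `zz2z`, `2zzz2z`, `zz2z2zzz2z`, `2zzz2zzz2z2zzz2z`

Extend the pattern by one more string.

zz2z2zzz2z2zzz2zzz2z2zzz2z

Each term (from the third on) is the two preceding terms concatenated in order: term 3 = zz·2z = zz2z.
The next term joins zz2z2zzz2z and 2zzz2zzz2z2zzz2z.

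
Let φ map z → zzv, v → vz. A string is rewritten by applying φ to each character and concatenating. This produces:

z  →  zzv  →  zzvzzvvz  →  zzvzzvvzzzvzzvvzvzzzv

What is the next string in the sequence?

φ(zzvzzvvzzzvzzvvzvzzzv) expands symbol-by-symbol to zzv zzv vz zzv zzv vz vz zzv zzv zzv vz zzv zzv vz vz zzv vz zzv zzv zzv vz; joining the 21 pieces gives the next term.

zzvzzvvzzzvzzvvzvzzzvzzvzzvvzzzvzzvvzvzzzvvzzzvzzvzzvvz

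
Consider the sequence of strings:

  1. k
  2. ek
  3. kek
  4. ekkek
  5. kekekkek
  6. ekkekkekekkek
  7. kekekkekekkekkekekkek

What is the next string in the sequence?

ekkekkekekkekkekekkekekkekkekekkek

This is a Fibonacci-style word recurrence s(k) = s(k−2)·s(k−1): e.g. k·ek = kek.
Continuing: ekkekkekekkek · kekekkekekkekkekekkek gives term 8.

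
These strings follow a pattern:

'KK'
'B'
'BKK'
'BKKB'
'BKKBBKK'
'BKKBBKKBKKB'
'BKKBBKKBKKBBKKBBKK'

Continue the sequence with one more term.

BKKBBKKBKKBBKKBBKKBKKBBKKBKKB

From term 3 onward, concatenate the last term with the second-to-last: B·KK = BKK, BKK·B = BKKB, …
So term 8 is BKKBBKKBKKBBKKBBKK·BKKBBKKBKKB.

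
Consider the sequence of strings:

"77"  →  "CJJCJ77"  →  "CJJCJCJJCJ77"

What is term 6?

CJJCJCJJCJCJJCJCJJCJCJJCJ77

Every step adds CJJCJ at the front: s(k+1) = CJJCJ·s(k).
From CJJCJCJJCJ77, 3 further steps: CJJCJCJJCJ77 → CJJCJCJJCJCJJCJ77 → CJJCJCJJCJCJJCJCJJCJ77 → (answer).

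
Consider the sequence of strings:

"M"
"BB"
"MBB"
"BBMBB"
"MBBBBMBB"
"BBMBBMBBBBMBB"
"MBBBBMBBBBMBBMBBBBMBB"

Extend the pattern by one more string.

BBMBBMBBBBMBBMBBBBMBBBBMBBMBBBBMBB

From term 3 onward, concatenate the second-to-last term with the last: M·BB = MBB, BB·MBB = BBMBB, …
The next term joins BBMBBMBBBBMBB and MBBBBMBBBBMBBMBBBBMBB.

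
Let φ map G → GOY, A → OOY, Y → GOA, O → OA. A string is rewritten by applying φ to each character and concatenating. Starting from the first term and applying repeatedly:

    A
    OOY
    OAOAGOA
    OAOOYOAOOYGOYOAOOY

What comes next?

OAOOYOAOAGOAOAOOYOAOAGOAGOYOAGOAOAOOYOAOAGOA

Replace each of the 18 characters of OAOOYOAOOYGOYOAOOY in place — OA OOY OA OA GOA OA OOY OA OA GOA GOY OA GOA OA OOY OA OA GOA — and concatenate.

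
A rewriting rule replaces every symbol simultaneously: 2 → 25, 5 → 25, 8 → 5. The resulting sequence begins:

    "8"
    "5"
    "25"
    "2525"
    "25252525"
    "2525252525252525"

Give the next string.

25252525252525252525252525252525

φ(2525252525252525) expands symbol-by-symbol to 25 25 25 25 25 25 25 25 25 25 25 25 25 25 25 25; joining the 16 pieces gives the next term.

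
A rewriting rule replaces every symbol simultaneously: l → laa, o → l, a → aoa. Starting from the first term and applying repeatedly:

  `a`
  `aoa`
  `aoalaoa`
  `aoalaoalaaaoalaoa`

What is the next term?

aoalaoalaaaoalaoalaaaoaaoaaoalaoalaaaoalaoa

Applying the rule to each of the 17 symbols of aoalaoalaaaoalaoa gives the pieces aoa l aoa laa aoa l aoa laa aoa aoa aoa l aoa laa aoa l aoa, which concatenate to the answer.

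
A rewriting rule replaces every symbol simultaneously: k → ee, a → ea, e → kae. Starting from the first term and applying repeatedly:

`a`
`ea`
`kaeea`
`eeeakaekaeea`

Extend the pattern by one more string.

kaekaekaeeaeeeakaeeeeakaekaeea

Apply φ to eeeakaekaeea symbol by symbol: e→kae, e→kae, e→kae, a→ea, k→ee, a→ea, e→kae, k→ee, a→ea, e→kae, e→kae, a→ea; joined: kae kae kae ea ee ea kae ee ea kae kae ea.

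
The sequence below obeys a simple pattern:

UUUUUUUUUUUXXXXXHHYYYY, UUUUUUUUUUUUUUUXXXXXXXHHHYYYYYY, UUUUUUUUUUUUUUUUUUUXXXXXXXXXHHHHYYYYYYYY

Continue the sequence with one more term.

UUUUUUUUUUUUUUUUUUUUUUUXXXXXXXXXXXHHHHHYYYYYYYYYY

Each string has the form U^{4n-1} X^{2n-1} H^{n-1} Y^{2n-2}, where the shown terms are n = 3, 4, 5.
For the next term, n = 6, so the run lengths are 23, 11, 5, 10.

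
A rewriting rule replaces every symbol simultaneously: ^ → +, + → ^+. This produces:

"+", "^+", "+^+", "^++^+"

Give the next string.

Expanding ^++^+: ^→+, +→^+, +→^+, ^→+, +→^+. Concatenated: + ^+ ^+ + ^+.

+^+^++^+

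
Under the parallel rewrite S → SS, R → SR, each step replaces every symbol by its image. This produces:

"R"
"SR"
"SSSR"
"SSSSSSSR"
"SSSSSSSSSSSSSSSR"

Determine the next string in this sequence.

SSSSSSSSSSSSSSSSSSSSSSSSSSSSSSSR

φ(SSSSSSSSSSSSSSSR) expands symbol-by-symbol to SS SS SS SS SS SS SS SS SS SS SS SS SS SS SS SR; joining the 16 pieces gives the next term.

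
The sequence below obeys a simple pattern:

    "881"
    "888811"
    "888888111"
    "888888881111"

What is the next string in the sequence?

888888888811111

The n-th term is 2n 8's then n 1's (n = 1, 2, …).
For the next term, n = 5, so the run lengths are 10, 5.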